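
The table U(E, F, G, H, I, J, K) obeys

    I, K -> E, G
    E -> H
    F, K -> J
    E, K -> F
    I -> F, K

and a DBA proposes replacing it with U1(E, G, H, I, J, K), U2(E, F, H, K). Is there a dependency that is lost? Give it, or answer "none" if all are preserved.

Check F, K → J: no single fragment contains all of {F, J, K}, and the restricted closure of {F, K} across the fragments never reaches {J}.
I, K → E, G is preserved.
E → H is preserved.
E, K → F is preserved.
I → F, K is preserved.

F, K -> J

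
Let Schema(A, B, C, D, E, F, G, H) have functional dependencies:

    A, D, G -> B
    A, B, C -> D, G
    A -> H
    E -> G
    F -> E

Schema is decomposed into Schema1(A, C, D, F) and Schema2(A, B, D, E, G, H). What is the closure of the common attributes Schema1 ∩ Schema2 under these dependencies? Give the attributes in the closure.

A, D, H

Schema1 ∩ Schema2 = {A, D}.
A → H applies, adding H
Closure: {A, D, H}.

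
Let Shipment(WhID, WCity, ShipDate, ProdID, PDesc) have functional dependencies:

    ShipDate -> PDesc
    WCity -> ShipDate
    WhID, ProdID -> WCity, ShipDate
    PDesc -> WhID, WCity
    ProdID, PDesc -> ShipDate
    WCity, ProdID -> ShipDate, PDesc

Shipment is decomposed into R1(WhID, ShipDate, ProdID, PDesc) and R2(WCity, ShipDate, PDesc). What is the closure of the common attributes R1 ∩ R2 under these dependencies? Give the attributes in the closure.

R1 ∩ R2 = {ShipDate, PDesc}.
PDesc → WhID, WCity applies, adding WhID, WCity
Closure: {WhID, WCity, ShipDate, PDesc}.

WhID, WCity, ShipDate, PDesc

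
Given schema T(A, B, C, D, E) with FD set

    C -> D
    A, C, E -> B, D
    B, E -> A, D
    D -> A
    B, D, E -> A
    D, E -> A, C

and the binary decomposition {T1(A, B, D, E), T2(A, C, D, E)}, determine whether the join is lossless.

Common attributes: T1 ∩ T2 = {A, D, E}.
Closure of {A, D, E}: D, E → A, C applies, adding C; A, C, E → B, D applies, adding B. So (A, D, E)⁺ = {A, B, C, D, E}.
This closure contains every attribute of T1, so T1 ∩ T2 → T1. The join is lossless.

Yes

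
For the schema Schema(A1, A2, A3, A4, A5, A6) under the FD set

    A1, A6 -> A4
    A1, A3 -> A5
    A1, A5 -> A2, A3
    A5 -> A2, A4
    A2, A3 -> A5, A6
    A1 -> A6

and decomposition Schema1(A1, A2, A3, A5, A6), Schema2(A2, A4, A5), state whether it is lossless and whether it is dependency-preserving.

lossless but not dependency-preserving

Lossless test: (A2, A5)⁺ = {A2, A4, A5}, which contains all of one fragment — lossless.
Dependency preservation: the restricted closure of {A1, A6} across the fragments never reaches {A4}, so A1, A6 → A4 cannot be enforced without a join — not preserved.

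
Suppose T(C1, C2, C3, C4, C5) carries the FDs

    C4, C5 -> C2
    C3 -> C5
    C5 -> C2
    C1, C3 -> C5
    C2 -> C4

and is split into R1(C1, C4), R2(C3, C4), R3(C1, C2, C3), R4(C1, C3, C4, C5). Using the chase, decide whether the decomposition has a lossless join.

Chase test. Columns are C1, C2, C3, C4, C5; row i has aⱼ where attribute j ∈ Ri, else bᵢⱼ.
Initial tableau (one row per fragment):
  row 1: a1 b12 b13 a4 b15
  row 2: b21 b22 a3 a4 b25
  row 3: a1 a2 a3 b34 b35
  row 4: a1 b42 a3 a4 a5
Rows 2 and 3 agree on C3; apply C3→C5 and equate their C5 entries.
Rows 2 and 4 agree on C3; apply C3→C5 and equate their C5 entries.
Rows 2 and 3 agree on C5; apply C5→C2 and equate their C2 entries.
Rows 2 and 4 agree on C5; apply C5→C2 and equate their C2 entries.
Rows 2 and 3 agree on C2; apply C2→C4 and equate their C4 entries.
Row 3 is now all distinguished symbols — the join is lossless.

Yes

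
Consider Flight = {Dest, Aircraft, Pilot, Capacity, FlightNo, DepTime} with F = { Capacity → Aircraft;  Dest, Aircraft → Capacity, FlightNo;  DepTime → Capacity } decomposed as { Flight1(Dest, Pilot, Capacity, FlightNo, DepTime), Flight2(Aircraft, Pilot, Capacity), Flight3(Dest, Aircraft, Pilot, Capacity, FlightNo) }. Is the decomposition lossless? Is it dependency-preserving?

lossless and dependency-preserving

Lossless test (chase): Rows 1 and 2 agree on Capacity; apply Capacity→Aircraft and equate their Aircraft entries. Row 1 is now all distinguished symbols — the join is lossless.
Dependency preservation: every FD's attributes lie within a single fragment, so each can be enforced locally — preserved.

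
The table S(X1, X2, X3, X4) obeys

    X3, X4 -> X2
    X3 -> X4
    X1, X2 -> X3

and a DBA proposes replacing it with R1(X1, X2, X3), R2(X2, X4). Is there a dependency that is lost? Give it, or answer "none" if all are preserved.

Check X3 → X4: no single fragment contains all of {X3, X4}, and the restricted closure of {X3} across the fragments never reaches {X4}.
X3, X4 → X2 is preserved.
X1, X2 → X3 is preserved.

X3 -> X4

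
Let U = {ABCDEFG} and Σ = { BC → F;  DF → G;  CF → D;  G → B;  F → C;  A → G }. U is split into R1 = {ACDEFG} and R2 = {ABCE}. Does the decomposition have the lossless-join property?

Yes

Common attributes: R1 ∩ R2 = {ACE}.
Closure of {ACE}: A → G applies, adding G; G → B applies, adding B; BC → F applies, adding F; CF → D applies, adding D. So (ACE)⁺ = {ABCDEFG}.
This closure contains every attribute of R1, so R1 ∩ R2 → R1. The join is lossless.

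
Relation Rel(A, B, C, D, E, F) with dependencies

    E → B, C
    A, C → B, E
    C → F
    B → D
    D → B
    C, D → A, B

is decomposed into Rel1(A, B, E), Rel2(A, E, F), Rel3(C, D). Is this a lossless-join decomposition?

Chase test. Columns are A, B, C, D, E, F; row i has aⱼ where attribute j ∈ Reli, else bᵢⱼ.
Initial tableau (one row per fragment):
  row 1: a1 a2 b13 b14 a5 b16
  row 2: a1 b22 b23 b24 a5 a6
  row 3: b31 b32 a3 a4 b35 b36
Rows 1 and 2 agree on E; apply E→B, C and equate their B, C entries.
Rows 1 and 2 agree on C; apply C→F and equate their F entries.
Rows 1 and 2 agree on B; apply B→D and equate their D entries.
No row becomes fully distinguished — the join is lossy.

No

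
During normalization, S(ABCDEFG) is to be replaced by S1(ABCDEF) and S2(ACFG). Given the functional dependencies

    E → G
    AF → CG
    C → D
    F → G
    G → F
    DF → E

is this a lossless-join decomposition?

Yes

Common attributes: S1 ∩ S2 = {ACF}.
Closure of {ACF}: AF → CG applies, adding G; C → D applies, adding D; DF → E applies, adding E. So (ACF)⁺ = {ACDEFG}.
This closure contains every attribute of S2, so S1 ∩ S2 → S2. The join is lossless.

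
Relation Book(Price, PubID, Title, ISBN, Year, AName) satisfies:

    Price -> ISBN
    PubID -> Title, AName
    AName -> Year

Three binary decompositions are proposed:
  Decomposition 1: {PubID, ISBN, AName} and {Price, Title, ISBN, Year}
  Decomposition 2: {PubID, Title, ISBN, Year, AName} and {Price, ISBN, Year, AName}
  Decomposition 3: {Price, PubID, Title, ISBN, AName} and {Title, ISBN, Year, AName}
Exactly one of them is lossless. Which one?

Decomposition 3

Decomposition 1: common = {ISBN}, closure = {ISBN} → lossy.
Decomposition 2: common = {ISBN, Year, AName}, closure = {ISBN, Year, AName} → lossy.
Decomposition 3: common = {Title, ISBN, AName}, closure = {Title, ISBN, Year, AName} → lossless.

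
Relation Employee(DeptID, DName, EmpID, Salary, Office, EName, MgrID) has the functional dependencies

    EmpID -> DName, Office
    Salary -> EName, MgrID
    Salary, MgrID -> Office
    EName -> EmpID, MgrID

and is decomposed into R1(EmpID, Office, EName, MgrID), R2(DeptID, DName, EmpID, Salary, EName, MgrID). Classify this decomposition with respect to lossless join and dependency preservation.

lossless and dependency-preserving

Lossless test: (EmpID, EName, MgrID)⁺ = {DName, EmpID, Office, EName, MgrID}, which contains all of one fragment — lossless.
Dependency preservation: EmpID → DName, Office; Salary, MgrID → Office are not contained in any single fragment, but the restricted closure of each left-hand side across the fragments still reaches the right-hand side; the remaining FDs each lie inside some fragment. All dependencies are preserved.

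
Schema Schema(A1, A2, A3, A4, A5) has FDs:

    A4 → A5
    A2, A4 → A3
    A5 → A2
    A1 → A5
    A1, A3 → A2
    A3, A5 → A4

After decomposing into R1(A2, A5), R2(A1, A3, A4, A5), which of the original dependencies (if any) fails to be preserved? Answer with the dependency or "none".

none

A4 → A5 lies within R2.
A2, A4 → A3: restricted closure across fragments reaches A3.
A5 → A2 lies within R1.
A1 → A5 lies within R2.
A1, A3 → A2: restricted closure across fragments reaches A2.
A3, A5 → A4 lies within R2.
Every dependency is enforceable on the fragments, so the decomposition is dependency-preserving.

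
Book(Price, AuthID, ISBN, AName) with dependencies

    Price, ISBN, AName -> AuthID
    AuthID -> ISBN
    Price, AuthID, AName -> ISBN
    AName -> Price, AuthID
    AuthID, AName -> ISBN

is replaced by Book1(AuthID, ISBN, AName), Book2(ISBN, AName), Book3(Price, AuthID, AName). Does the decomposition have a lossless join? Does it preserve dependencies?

lossless and dependency-preserving

Lossless test (chase): Rows 1 and 3 agree on AuthID; apply AuthID→ISBN and equate their ISBN entries. Rows 1 and 2 agree on AName; apply AName→Price, AuthID and equate their Price, AuthID entries. Rows 1 and 3 agree on AName; apply AName→Price, AuthID and equate their Price, AuthID entries. Row 1 is now all distinguished symbols — the join is lossless.
Dependency preservation: Price, ISBN, AName → AuthID; Price, AuthID, AName → ISBN are not contained in any single fragment, but the restricted closure of each left-hand side across the fragments still reaches the right-hand side; the remaining FDs each lie inside some fragment. All dependencies are preserved.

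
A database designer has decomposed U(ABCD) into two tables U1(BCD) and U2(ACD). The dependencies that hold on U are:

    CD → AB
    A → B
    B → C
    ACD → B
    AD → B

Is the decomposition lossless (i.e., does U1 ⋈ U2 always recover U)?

Common attributes: U1 ∩ U2 = {CD}.
Closure of {CD}: CD → AB applies, adding AB. So (CD)⁺ = {ABCD}.
This closure contains every attribute of U1, so U1 ∩ U2 → U1. The join is lossless.

Yes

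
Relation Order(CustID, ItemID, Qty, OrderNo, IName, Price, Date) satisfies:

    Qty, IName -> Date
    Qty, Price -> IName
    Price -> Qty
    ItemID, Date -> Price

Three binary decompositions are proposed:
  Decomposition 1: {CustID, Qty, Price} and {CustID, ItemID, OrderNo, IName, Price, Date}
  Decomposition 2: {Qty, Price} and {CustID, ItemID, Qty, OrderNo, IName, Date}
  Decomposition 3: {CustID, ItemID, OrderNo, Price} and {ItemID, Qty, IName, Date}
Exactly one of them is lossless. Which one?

Decomposition 1: common = {CustID, Price}, closure = {CustID, Qty, IName, Price, Date} → lossless.
Decomposition 2: common = {Qty}, closure = {Qty} → lossy.
Decomposition 3: common = {ItemID}, closure = {ItemID} → lossy.

Decomposition 1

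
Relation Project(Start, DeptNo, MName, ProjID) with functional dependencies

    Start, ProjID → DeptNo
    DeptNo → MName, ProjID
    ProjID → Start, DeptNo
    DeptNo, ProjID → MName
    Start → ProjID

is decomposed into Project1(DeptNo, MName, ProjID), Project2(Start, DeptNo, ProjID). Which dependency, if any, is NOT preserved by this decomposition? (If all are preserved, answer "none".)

none

Start, ProjID → DeptNo lies within Project2.
DeptNo → MName, ProjID lies within Project1.
ProjID → Start, DeptNo lies within Project2.
DeptNo, ProjID → MName lies within Project1.
Start → ProjID lies within Project2.
Every dependency is enforceable on the fragments, so the decomposition is dependency-preserving.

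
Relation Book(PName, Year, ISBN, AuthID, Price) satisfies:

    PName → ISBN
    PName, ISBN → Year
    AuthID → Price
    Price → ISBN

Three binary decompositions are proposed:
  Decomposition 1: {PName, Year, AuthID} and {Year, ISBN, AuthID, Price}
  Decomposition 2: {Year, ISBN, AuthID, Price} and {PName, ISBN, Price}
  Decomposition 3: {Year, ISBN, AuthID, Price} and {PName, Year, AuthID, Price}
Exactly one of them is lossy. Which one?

Decomposition 2

Decomposition 1: common = {Year, AuthID}, closure = {Year, ISBN, AuthID, Price} → lossless.
Decomposition 2: common = {ISBN, Price}, closure = {ISBN, Price} → lossy.
Decomposition 3: common = {Year, AuthID, Price}, closure = {Year, ISBN, AuthID, Price} → lossless.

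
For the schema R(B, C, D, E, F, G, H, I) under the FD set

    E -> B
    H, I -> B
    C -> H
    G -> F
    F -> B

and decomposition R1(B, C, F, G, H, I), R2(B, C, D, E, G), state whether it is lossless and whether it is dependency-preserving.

lossy but dependency-preserving

Lossless test: (B, C, G)⁺ = {B, C, F, G, H}, which is a superkey of neither fragment — lossy.
Dependency preservation: every FD's attributes lie within a single fragment, so each can be enforced locally — preserved.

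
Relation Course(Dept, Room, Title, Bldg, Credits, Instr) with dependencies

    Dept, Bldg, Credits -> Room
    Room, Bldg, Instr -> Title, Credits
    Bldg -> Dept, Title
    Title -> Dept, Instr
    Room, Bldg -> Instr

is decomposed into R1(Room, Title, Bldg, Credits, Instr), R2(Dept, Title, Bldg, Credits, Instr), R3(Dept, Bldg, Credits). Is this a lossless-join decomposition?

Yes

Chase test. Columns are Dept, Room, Title, Bldg, Credits, Instr; row i has aⱼ where attribute j ∈ Ri, else bᵢⱼ.
Initial tableau (one row per fragment):
  row 1: b11 a2 a3 a4 a5 a6
  row 2: a1 b22 a3 a4 a5 a6
  row 3: a1 b32 b33 a4 a5 b36
Rows 2 and 3 agree on Dept, Bldg, Credits; apply Dept, Bldg, Credits→Room and equate their Room entries.
Rows 1 and 2 agree on Bldg; apply Bldg→Dept, Title and equate their Dept, Title entries.
Rows 1 and 3 agree on Bldg; apply Bldg→Dept, Title and equate their Dept, Title entries.
Rows 1 and 3 agree on Title; apply Title→Dept, Instr and equate their Dept, Instr entries.
Rows 1 and 2 agree on Dept, Bldg, Credits; apply Dept, Bldg, Credits→Room and equate their Room entries.
Row 1 is now all distinguished symbols — the join is lossless.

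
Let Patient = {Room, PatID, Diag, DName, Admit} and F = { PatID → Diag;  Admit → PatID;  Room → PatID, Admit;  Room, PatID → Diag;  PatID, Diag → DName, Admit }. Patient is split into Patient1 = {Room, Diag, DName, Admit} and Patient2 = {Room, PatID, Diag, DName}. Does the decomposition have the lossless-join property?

Yes

Common attributes: Patient1 ∩ Patient2 = {Room, Diag, DName}.
Closure of {Room, Diag, DName}: Room → PatID, Admit applies, adding PatID, Admit. So (Room, Diag, DName)⁺ = {Room, PatID, Diag, DName, Admit}.
This closure contains every attribute of Patient1, so Patient1 ∩ Patient2 → Patient1. The join is lossless.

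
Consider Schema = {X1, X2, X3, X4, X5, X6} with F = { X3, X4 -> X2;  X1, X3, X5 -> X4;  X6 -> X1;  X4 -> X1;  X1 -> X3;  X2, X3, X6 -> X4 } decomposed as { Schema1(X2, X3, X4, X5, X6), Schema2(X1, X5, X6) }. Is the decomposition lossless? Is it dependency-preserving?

Lossless test: (X5, X6)⁺ = {X1, X2, X3, X4, X5, X6}, which contains all of one fragment — lossless.
Dependency preservation: the restricted closure of {X1, X3, X5} across the fragments never reaches {X4}, so X1, X3, X5 → X4 cannot be enforced without a join — not preserved.

lossless but not dependency-preserving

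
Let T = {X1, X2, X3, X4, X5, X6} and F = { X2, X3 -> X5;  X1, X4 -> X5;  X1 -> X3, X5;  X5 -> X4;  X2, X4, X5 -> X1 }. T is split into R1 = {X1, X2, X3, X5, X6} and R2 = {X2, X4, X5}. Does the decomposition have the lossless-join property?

Common attributes: R1 ∩ R2 = {X2, X5}.
Closure of {X2, X5}: X5 → X4 applies, adding X4; X2, X4, X5 → X1 applies, adding X1; X1 → X3, X5 applies, adding X3. So (X2, X5)⁺ = {X1, X2, X3, X4, X5}.
This closure contains every attribute of R2, so R1 ∩ R2 → R2. The join is lossless.

Yes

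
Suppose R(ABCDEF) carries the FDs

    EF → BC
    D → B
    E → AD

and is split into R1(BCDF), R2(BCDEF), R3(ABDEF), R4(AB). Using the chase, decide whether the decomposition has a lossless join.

Chase test. Columns are ABCDEF; row i has aⱼ where attribute j ∈ Ri, else bᵢⱼ.
Initial tableau (one row per fragment):
  row 1: b11 a2 a3 a4 b15 a6
  row 2: b21 a2 a3 a4 a5 a6
  row 3: a1 a2 b33 a4 a5 a6
  row 4: a1 a2 b43 b44 b45 b46
Rows 2 and 3 agree on EF; apply EF→BC and equate their BC entries.
Rows 2 and 3 agree on E; apply E→AD and equate their AD entries.
Row 2 is now all distinguished symbols — the join is lossless.

Yes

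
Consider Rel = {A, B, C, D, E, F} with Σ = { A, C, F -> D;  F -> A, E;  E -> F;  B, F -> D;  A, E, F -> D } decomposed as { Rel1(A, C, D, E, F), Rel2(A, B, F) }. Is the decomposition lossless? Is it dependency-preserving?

Lossless test: (A, F)⁺ = {A, D, E, F}, which is a superkey of neither fragment — lossy.
Dependency preservation: B, F → D is not contained in any single fragment, but the restricted closure of its left-hand side across the fragments still reaches the right-hand side; the remaining FDs each lie inside some fragment. All dependencies are preserved.

lossy but dependency-preserving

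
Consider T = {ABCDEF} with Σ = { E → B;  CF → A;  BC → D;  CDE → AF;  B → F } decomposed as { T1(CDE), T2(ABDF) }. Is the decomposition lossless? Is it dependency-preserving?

Lossless test: (D)⁺ = {D}, which is a superkey of neither fragment — lossy.
Dependency preservation: the restricted closure of {E} across the fragments never reaches {B}, so E → B cannot be enforced without a join — not preserved.

lossy and not dependency-preserving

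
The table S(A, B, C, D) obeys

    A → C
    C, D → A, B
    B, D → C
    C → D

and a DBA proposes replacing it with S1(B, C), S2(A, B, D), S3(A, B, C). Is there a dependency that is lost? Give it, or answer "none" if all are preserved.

none

A → C lies within S3.
C, D → A, B: restricted closure across fragments reaches A, B.
B, D → C: restricted closure across fragments reaches C.
C → D: restricted closure across fragments reaches D.
Every dependency is enforceable on the fragments, so the decomposition is dependency-preserving.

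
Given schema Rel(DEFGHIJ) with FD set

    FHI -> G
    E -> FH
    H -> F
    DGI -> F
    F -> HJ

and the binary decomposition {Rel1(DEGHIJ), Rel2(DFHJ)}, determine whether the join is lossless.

Yes

Common attributes: Rel1 ∩ Rel2 = {DHJ}.
Closure of {DHJ}: H → F applies, adding F. So (DHJ)⁺ = {DFHJ}.
This closure contains every attribute of Rel2, so Rel1 ∩ Rel2 → Rel2. The join is lossless.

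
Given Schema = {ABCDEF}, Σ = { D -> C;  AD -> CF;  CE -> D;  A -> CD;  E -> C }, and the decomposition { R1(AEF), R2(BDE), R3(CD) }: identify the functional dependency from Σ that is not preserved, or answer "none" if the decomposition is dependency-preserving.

A -> CD

Check A → CD: no single fragment contains all of {ACD}, and the restricted closure of {A} across the fragments never reaches {CD}.
D → C is preserved.
AD → CF is preserved.
CE → D is preserved.
E → C is preserved.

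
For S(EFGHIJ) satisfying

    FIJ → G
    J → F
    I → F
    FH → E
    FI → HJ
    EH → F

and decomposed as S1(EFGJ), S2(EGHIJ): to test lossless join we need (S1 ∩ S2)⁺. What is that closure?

S1 ∩ S2 = {EGJ}.
J → F applies, adding F
Closure: {EFGJ}.

EFGJ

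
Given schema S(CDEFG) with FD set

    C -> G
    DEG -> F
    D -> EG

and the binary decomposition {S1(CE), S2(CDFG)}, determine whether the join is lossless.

Common attributes: S1 ∩ S2 = {C}.
Closure of {C}: C → G applies, adding G. So (C)⁺ = {CG}.
The closure contains neither all of S1 = {CE} nor all of S2 = {CDFG}, so the common attributes are not a superkey of either fragment. The join is lossy.

No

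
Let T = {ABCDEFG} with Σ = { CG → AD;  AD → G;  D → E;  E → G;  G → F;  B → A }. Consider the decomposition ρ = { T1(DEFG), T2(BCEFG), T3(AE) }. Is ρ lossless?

No

Chase test. Columns are ABCDEFG; row i has aⱼ where attribute j ∈ Ti, else bᵢⱼ.
Initial tableau (one row per fragment):
  row 1: b11 b12 b13 a4 a5 a6 a7
  row 2: b21 a2 a3 b24 a5 a6 a7
  row 3: a1 b32 b33 b34 a5 b36 b37
Rows 1 and 3 agree on E; apply E→G and equate their G entries.
Rows 1 and 3 agree on G; apply G→F and equate their F entries.
No row becomes fully distinguished — the join is lossy.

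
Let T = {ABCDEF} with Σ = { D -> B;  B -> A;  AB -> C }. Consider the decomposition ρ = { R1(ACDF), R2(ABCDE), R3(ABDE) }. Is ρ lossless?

No

Chase test. Columns are ABCDEF; row i has aⱼ where attribute j ∈ Ri, else bᵢⱼ.
Initial tableau (one row per fragment):
  row 1: a1 b12 a3 a4 b15 a6
  row 2: a1 a2 a3 a4 a5 b26
  row 3: a1 a2 b33 a4 a5 b36
Rows 1 and 2 agree on D; apply D→B and equate their B entries.
Rows 1 and 3 agree on AB; apply AB→C and equate their C entries.
No row becomes fully distinguished — the join is lossy.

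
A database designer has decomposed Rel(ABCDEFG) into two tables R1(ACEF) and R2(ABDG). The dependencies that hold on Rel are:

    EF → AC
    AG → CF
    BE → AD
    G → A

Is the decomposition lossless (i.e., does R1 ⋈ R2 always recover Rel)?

No

Common attributes: R1 ∩ R2 = {A}.
No dependency enlarges {A}, so (A)⁺ = {A}.
The closure contains neither all of R1 = {ACEF} nor all of R2 = {ABDG}, so the common attributes are not a superkey of either fragment. The join is lossy.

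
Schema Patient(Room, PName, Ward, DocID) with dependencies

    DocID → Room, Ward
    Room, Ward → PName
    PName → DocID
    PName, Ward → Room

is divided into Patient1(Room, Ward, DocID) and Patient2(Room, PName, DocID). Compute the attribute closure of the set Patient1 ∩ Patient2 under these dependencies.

Patient1 ∩ Patient2 = {Room, DocID}.
DocID → Room, Ward applies, adding Ward
Room, Ward → PName applies, adding PName
Closure: {Room, PName, Ward, DocID}.

Room, PName, Ward, DocID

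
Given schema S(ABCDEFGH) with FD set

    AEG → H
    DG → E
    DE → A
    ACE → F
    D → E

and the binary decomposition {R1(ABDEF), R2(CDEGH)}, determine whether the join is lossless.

Common attributes: R1 ∩ R2 = {DE}.
Closure of {DE}: DE → A applies, adding A. So (DE)⁺ = {ADE}.
The closure contains neither all of R1 = {ABDEF} nor all of R2 = {CDEGH}, so the common attributes are not a superkey of either fragment. The join is lossy.

No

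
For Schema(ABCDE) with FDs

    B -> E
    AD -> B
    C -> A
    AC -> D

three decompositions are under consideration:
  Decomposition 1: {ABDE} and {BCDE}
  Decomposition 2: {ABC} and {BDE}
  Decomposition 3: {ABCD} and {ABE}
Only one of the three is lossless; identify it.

Decomposition 3

Decomposition 1: common = {BDE}, closure = {BDE} → lossy.
Decomposition 2: common = {B}, closure = {BE} → lossy.
Decomposition 3: common = {AB}, closure = {ABE} → lossless.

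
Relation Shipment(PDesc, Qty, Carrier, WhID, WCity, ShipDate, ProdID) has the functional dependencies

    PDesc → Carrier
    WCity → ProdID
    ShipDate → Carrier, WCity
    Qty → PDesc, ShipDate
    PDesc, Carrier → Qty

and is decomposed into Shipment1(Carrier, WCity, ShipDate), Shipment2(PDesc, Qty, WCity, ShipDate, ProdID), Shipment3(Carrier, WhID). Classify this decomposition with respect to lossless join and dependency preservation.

lossy but dependency-preserving

Lossless test (chase): Rows 1 and 2 agree on WCity; apply WCity→ProdID and equate their ProdID entries. Rows 1 and 2 agree on ShipDate; apply ShipDate→Carrier, WCity and equate their Carrier, WCity entries. No row becomes fully distinguished — the join is lossy.
Dependency preservation: PDesc → Carrier; PDesc, Carrier → Qty are not contained in any single fragment, but the restricted closure of each left-hand side across the fragments still reaches the right-hand side; the remaining FDs each lie inside some fragment. All dependencies are preserved.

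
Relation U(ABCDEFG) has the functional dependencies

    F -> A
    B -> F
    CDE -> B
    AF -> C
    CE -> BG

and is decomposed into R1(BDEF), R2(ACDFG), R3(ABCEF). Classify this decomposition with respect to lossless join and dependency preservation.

Lossless test (chase): Rows 1 and 2 agree on F; apply F→A and equate their A entries. Rows 1 and 2 agree on AF; apply AF→C and equate their C entries. Rows 1 and 3 agree on CE; apply CE→BG and equate their BG entries. No row becomes fully distinguished — the join is lossy.
Dependency preservation: the restricted closure of {CE} across the fragments never reaches {BG}, so CE → BG cannot be enforced without a join — not preserved.

lossy and not dependency-preserving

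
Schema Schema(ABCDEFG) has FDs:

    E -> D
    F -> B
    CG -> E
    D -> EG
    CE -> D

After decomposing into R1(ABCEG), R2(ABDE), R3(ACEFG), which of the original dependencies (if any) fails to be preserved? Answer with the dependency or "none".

F -> B

Check F → B: no single fragment contains all of {BF}, and the restricted closure of {F} across the fragments never reaches {B}.
E → D is preserved.
CG → E is preserved.
D → EG is preserved.
CE → D is preserved.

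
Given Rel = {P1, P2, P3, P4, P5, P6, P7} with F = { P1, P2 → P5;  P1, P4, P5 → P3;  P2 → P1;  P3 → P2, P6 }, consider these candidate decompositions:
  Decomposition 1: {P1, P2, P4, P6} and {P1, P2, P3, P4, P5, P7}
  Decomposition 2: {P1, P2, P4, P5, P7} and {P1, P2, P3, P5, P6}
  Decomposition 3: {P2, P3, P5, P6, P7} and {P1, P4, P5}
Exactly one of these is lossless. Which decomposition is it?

Decomposition 1

Decomposition 1: common = {P1, P2, P4}, closure = {P1, P2, P3, P4, P5, P6} → lossless.
Decomposition 2: common = {P1, P2, P5}, closure = {P1, P2, P5} → lossy.
Decomposition 3: common = {P5}, closure = {P5} → lossy.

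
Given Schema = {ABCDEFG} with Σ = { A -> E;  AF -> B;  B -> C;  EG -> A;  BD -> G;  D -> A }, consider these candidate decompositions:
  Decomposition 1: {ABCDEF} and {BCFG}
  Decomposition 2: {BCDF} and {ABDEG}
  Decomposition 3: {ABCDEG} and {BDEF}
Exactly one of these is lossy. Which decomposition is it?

Decomposition 1

Decomposition 1: common = {BCF}, closure = {BCF} → lossy.
Decomposition 2: common = {BD}, closure = {ABCDEG} → lossless.
Decomposition 3: common = {BDE}, closure = {ABCDEG} → lossless.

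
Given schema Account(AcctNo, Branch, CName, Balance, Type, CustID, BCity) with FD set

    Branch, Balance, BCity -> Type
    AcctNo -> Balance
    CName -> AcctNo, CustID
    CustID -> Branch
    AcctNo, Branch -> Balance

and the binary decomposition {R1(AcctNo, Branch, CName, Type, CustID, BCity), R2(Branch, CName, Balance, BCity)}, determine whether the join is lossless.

Common attributes: R1 ∩ R2 = {Branch, CName, BCity}.
Closure of {Branch, CName, BCity}: CName → AcctNo, CustID applies, adding AcctNo, CustID; AcctNo, Branch → Balance applies, adding Balance; Branch, Balance, BCity → Type applies, adding Type. So (Branch, CName, BCity)⁺ = {AcctNo, Branch, CName, Balance, Type, CustID, BCity}.
This closure contains every attribute of R1, so R1 ∩ R2 → R1. The join is lossless.

Yes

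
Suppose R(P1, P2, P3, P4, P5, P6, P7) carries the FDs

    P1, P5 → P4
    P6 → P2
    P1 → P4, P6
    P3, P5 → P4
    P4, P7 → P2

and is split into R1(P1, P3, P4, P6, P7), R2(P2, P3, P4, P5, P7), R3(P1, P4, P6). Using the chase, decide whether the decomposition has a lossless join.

No

Chase test. Columns are P1, P2, P3, P4, P5, P6, P7; row i has aⱼ where attribute j ∈ Ri, else bᵢⱼ.
Initial tableau (one row per fragment):
  row 1: a1 b12 a3 a4 b15 a6 a7
  row 2: b21 a2 a3 a4 a5 b26 a7
  row 3: a1 b32 b33 a4 b35 a6 b37
Rows 1 and 3 agree on P6; apply P6→P2 and equate their P2 entries.
Rows 1 and 2 agree on P4, P7; apply P4, P7→P2 and equate their P2 entries.
No row becomes fully distinguished — the join is lossy.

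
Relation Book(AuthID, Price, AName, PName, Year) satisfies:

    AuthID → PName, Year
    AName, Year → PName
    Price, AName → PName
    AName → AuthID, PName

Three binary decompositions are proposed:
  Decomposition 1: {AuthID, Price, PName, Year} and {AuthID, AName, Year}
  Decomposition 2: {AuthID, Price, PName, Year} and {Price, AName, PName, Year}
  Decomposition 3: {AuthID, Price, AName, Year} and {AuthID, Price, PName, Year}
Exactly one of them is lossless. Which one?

Decomposition 3

Decomposition 1: common = {AuthID, Year}, closure = {AuthID, PName, Year} → lossy.
Decomposition 2: common = {Price, PName, Year}, closure = {Price, PName, Year} → lossy.
Decomposition 3: common = {AuthID, Price, Year}, closure = {AuthID, Price, PName, Year} → lossless.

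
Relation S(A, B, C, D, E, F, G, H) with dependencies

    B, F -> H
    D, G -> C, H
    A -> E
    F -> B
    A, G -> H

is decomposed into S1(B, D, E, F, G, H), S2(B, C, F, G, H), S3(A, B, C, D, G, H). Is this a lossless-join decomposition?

Chase test. Columns are A, B, C, D, E, F, G, H; row i has aⱼ where attribute j ∈ Si, else bᵢⱼ.
Initial tableau (one row per fragment):
  row 1: b11 a2 b13 a4 a5 a6 a7 a8
  row 2: b21 a2 a3 b24 b25 a6 a7 a8
  row 3: a1 a2 a3 a4 b35 b36 a7 a8
Rows 1 and 3 agree on D, G; apply D, G→C, H and equate their C, H entries.
No row becomes fully distinguished — the join is lossy.

No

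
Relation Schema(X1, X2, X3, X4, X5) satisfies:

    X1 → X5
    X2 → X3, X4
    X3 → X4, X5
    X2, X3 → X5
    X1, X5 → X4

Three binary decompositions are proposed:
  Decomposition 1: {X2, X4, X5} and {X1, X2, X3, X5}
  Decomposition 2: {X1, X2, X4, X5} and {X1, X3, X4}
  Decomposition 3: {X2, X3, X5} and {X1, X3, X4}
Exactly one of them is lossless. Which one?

Decomposition 1

Decomposition 1: common = {X2, X5}, closure = {X2, X3, X4, X5} → lossless.
Decomposition 2: common = {X1, X4}, closure = {X1, X4, X5} → lossy.
Decomposition 3: common = {X3}, closure = {X3, X4, X5} → lossy.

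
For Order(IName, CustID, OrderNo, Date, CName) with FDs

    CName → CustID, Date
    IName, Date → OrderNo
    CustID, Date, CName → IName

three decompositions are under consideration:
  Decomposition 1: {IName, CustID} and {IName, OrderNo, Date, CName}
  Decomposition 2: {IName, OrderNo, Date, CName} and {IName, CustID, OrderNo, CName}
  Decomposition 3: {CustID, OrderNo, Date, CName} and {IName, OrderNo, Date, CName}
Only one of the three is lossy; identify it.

Decomposition 1: common = {IName}, closure = {IName} → lossy.
Decomposition 2: common = {IName, OrderNo, CName}, closure = {IName, CustID, OrderNo, Date, CName} → lossless.
Decomposition 3: common = {OrderNo, Date, CName}, closure = {IName, CustID, OrderNo, Date, CName} → lossless.

Decomposition 1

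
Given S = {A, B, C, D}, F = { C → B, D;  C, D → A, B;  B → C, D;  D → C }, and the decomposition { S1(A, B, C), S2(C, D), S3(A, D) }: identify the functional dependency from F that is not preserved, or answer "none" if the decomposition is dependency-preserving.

C → B, D: restricted closure across fragments reaches B, D.
C, D → A, B: restricted closure across fragments reaches A, B.
B → C, D: restricted closure across fragments reaches C, D.
D → C lies within S2.
Every dependency is enforceable on the fragments, so the decomposition is dependency-preserving.

none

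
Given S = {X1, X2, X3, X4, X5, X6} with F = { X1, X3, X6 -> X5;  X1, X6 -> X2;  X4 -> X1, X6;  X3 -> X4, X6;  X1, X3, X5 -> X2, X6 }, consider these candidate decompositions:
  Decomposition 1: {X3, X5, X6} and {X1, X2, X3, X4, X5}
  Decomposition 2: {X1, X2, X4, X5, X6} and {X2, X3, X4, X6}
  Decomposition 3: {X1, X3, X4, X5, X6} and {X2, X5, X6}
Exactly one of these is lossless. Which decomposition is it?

Decomposition 1: common = {X3, X5}, closure = {X1, X2, X3, X4, X5, X6} → lossless.
Decomposition 2: common = {X2, X4, X6}, closure = {X1, X2, X4, X6} → lossy.
Decomposition 3: common = {X5, X6}, closure = {X5, X6} → lossy.

Decomposition 1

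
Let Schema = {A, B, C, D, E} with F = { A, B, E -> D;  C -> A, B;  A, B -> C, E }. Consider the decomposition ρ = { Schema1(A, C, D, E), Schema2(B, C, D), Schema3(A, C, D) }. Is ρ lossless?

Yes

Chase test. Columns are A, B, C, D, E; row i has aⱼ where attribute j ∈ Schemai, else bᵢⱼ.
Initial tableau (one row per fragment):
  row 1: a1 b12 a3 a4 a5
  row 2: b21 a2 a3 a4 b25
  row 3: a1 b32 a3 a4 b35
Rows 1 and 2 agree on C; apply C→A, B and equate their A, B entries.
Rows 1 and 3 agree on C; apply C→A, B and equate their A, B entries.
Rows 1 and 2 agree on A, B; apply A, B→C, E and equate their C, E entries.
Rows 1 and 3 agree on A, B; apply A, B→C, E and equate their C, E entries.
Row 1 is now all distinguished symbols — the join is lossless.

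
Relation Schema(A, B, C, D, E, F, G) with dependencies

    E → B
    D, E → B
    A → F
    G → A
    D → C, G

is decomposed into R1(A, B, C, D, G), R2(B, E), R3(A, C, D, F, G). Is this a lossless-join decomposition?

Chase test. Columns are A, B, C, D, E, F, G; row i has aⱼ where attribute j ∈ Ri, else bᵢⱼ.
Initial tableau (one row per fragment):
  row 1: a1 a2 a3 a4 b15 b16 a7
  row 2: b21 a2 b23 b24 a5 b26 b27
  row 3: a1 b32 a3 a4 b35 a6 a7
Rows 1 and 3 agree on A; apply A→F and equate their F entries.
No row becomes fully distinguished — the join is lossy.

No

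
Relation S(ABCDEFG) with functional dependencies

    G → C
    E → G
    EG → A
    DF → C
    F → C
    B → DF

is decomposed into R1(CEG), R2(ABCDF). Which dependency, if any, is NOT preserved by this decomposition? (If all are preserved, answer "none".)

Check EG → A: no single fragment contains all of {AEG}, and the restricted closure of {EG} across the fragments never reaches {A}.
G → C is preserved.
E → G is preserved.
DF → C is preserved.
F → C is preserved.
B → DF is preserved.

EG → A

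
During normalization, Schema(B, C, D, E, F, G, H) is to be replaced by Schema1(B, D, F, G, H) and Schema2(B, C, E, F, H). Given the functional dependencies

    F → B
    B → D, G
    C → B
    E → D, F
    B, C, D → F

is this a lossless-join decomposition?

Yes

Common attributes: Schema1 ∩ Schema2 = {B, F, H}.
Closure of {B, F, H}: B → D, G applies, adding D, G. So (B, F, H)⁺ = {B, D, F, G, H}.
This closure contains every attribute of Schema1, so Schema1 ∩ Schema2 → Schema1. The join is lossless.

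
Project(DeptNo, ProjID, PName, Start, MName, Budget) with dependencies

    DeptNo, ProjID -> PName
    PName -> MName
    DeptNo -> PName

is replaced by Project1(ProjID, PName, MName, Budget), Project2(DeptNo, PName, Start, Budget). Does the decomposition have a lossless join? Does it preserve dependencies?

Lossless test: (PName, Budget)⁺ = {PName, MName, Budget}, which is a superkey of neither fragment — lossy.
Dependency preservation: DeptNo, ProjID → PName is not contained in any single fragment, but the restricted closure of its left-hand side across the fragments still reaches the right-hand side; the remaining FDs each lie inside some fragment. All dependencies are preserved.

lossy but dependency-preserving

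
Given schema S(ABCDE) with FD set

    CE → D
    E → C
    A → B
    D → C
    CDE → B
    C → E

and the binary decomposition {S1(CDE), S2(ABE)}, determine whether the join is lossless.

Yes

Common attributes: S1 ∩ S2 = {E}.
Closure of {E}: E → C applies, adding C; CE → D applies, adding D; CDE → B applies, adding B. So (E)⁺ = {BCDE}.
This closure contains every attribute of S1, so S1 ∩ S2 → S1. The join is lossless.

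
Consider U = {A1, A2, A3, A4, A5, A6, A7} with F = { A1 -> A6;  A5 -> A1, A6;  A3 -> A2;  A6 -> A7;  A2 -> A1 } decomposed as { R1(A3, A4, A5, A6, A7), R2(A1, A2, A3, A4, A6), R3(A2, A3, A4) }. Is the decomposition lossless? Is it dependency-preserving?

Lossless test (chase): Rows 1 and 2 agree on A3; apply A3→A2 and equate their A2 entries. Rows 1 and 2 agree on A6; apply A6→A7 and equate their A7 entries. Rows 1 and 2 agree on A2; apply A2→A1 and equate their A1 entries. Rows 1 and 3 agree on A2; apply A2→A1 and equate their A1 entries. Rows 1 and 3 agree on A1; apply A1→A6 and equate their A6 entries. Rows 1 and 3 agree on A6; apply A6→A7 and equate their A7 entries. Row 1 is now all distinguished symbols — the join is lossless.
Dependency preservation: the restricted closure of {A5} across the fragments never reaches {A1, A6}, so A5 → A1, A6 cannot be enforced without a join — not preserved.

lossless but not dependency-preserving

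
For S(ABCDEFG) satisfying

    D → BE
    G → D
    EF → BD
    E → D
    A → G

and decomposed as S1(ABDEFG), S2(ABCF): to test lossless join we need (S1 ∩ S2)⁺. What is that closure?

S1 ∩ S2 = {ABF}.
A → G applies, adding G
G → D applies, adding D
D → BE applies, adding E
Closure: {ABDEFG}.

ABDEFG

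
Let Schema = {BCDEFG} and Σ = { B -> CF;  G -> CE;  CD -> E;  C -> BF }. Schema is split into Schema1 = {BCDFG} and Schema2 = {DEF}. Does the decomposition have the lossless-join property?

No

Common attributes: Schema1 ∩ Schema2 = {DF}.
No dependency enlarges {DF}, so (DF)⁺ = {DF}.
The closure contains neither all of Schema1 = {BCDFG} nor all of Schema2 = {DEF}, so the common attributes are not a superkey of either fragment. The join is lossy.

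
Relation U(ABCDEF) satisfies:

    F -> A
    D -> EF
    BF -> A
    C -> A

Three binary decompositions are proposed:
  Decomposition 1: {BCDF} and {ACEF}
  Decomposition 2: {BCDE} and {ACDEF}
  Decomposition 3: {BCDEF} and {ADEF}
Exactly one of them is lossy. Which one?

Decomposition 1

Decomposition 1: common = {CF}, closure = {ACF} → lossy.
Decomposition 2: common = {CDE}, closure = {ACDEF} → lossless.
Decomposition 3: common = {DEF}, closure = {ADEF} → lossless.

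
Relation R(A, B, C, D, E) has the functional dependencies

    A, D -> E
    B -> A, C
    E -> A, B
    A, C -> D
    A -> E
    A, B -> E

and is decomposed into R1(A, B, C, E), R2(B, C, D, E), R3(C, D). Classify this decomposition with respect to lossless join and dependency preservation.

lossless and dependency-preserving

Lossless test (chase): Rows 1 and 2 agree on B; apply B→A, C and equate their A, C entries. Rows 1 and 2 agree on A, C; apply A, C→D and equate their D entries. Row 1 is now all distinguished symbols — the join is lossless.
Dependency preservation: A, D → E; A, C → D are not contained in any single fragment, but the restricted closure of each left-hand side across the fragments still reaches the right-hand side; the remaining FDs each lie inside some fragment. All dependencies are preserved.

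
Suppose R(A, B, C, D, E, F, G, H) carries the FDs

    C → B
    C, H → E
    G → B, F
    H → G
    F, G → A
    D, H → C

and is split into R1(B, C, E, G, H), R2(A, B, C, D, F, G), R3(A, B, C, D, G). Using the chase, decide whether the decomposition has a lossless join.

Chase test. Columns are A, B, C, D, E, F, G, H; row i has aⱼ where attribute j ∈ Ri, else bᵢⱼ.
Initial tableau (one row per fragment):
  row 1: b11 a2 a3 b14 a5 b16 a7 a8
  row 2: a1 a2 a3 a4 b25 a6 a7 b28
  row 3: a1 a2 a3 a4 b35 b36 a7 b38
Rows 1 and 2 agree on G; apply G→B, F and equate their B, F entries.
Rows 1 and 3 agree on G; apply G→B, F and equate their B, F entries.
Rows 1 and 2 agree on F, G; apply F, G→A and equate their A entries.
No row becomes fully distinguished — the join is lossy.

No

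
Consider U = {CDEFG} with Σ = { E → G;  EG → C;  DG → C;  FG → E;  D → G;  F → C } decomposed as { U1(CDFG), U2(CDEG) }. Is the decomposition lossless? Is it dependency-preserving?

Lossless test: (CDG)⁺ = {CDG}, which is a superkey of neither fragment — lossy.
Dependency preservation: the restricted closure of {FG} across the fragments never reaches {E}, so FG → E cannot be enforced without a join — not preserved.

lossy and not dependency-preserving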